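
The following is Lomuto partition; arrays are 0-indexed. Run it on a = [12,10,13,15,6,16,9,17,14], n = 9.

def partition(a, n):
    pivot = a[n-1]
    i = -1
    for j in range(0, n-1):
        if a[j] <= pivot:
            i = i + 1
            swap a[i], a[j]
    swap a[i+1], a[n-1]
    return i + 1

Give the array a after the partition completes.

pivot=14, i=-1
j=0: 12≤14, i=0, swap(0,0) ⇒ [12,10,13,15,6,16,9,17,14]
j=1: 10≤14, i=1, swap(1,1) ⇒ [12,10,13,15,6,16,9,17,14]
j=2: 13≤14, i=2, swap(2,2) ⇒ [12,10,13,15,6,16,9,17,14]
j=3: 15>14, skip
j=4: 6≤14, i=3, swap(3,4) ⇒ [12,10,13,6,15,16,9,17,14]
j=5: 16>14, skip
j=6: 9≤14, i=4, swap(4,6) ⇒ [12,10,13,6,9,16,15,17,14]
j=7: 17>14, skip
swap(5,8) ⇒ [12,10,13,6,9,14,15,17,16]; return 5

[12,10,13,6,9,14,15,17,16]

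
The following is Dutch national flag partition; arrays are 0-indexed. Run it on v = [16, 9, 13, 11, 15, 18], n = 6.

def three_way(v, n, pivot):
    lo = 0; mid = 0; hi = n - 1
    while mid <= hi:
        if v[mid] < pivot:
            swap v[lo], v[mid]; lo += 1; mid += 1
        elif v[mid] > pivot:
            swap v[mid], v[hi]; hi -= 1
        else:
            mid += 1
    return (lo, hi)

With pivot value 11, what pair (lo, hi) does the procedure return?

pivot = 11; lo=0, mid=0, hi=5
v[mid]=16>11: swap v[0],v[5]; hi=4 → [18, 9, 13, 11, 15, 16]
v[mid]=18>11: swap v[0],v[4]; hi=3 → [15, 9, 13, 11, 18, 16]
v[mid]=15>11: swap v[0],v[3]; hi=2 → [11, 9, 13, 15, 18, 16]
v[mid]=11=11: mid=1
v[mid]=9<11: swap v[0],v[1]; lo=1,mid=2 → [9, 11, 13, 15, 18, 16]
v[mid]=13>11: swap v[2],v[2]; hi=1 → [9, 11, 13, 15, 18, 16]
end: lo=1, hi=1; v = [9, 11, 13, 15, 18, 16]

(1, 1)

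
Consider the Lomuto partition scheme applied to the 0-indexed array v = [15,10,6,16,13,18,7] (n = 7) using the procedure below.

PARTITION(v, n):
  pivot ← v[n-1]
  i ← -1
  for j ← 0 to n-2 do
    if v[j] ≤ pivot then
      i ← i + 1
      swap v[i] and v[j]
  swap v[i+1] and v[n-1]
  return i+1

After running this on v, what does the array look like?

pivot = v[6] = 7; i = -1
j=0: v[0]=15 > 7 → no swap
j=1: v[1]=10 > 7 → no swap
j=2: v[2]=6 ≤ 7 → i=0, swap v[0],v[2] → [6,10,15,16,13,18,7]
j=3: v[3]=16 > 7 → no swap
j=4: v[4]=13 > 7 → no swap
j=5: v[5]=18 > 7 → no swap
final swap v[1],v[6] → [6,7,15,16,13,18,10]; return 1

[6,7,15,16,13,18,10]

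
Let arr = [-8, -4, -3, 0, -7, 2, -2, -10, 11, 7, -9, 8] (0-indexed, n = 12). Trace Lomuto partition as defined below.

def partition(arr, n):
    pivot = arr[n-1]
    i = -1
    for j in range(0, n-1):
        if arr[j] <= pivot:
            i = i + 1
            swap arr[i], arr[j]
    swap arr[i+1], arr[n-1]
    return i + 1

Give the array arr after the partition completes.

pivot = arr[11] = 8; i = -1
j=0: arr[0]=-8 ≤ 8 → i=0, swap arr[0],arr[0] (no change) → [-8, -4, -3, 0, -7, 2, -2, -10, 11, 7, -9, 8]
j=1: arr[1]=-4 ≤ 8 → i=1, swap arr[1],arr[1] (no change) → [-8, -4, -3, 0, -7, 2, -2, -10, 11, 7, -9, 8]
j=2: arr[2]=-3 ≤ 8 → i=2, swap arr[2],arr[2] (no change) → [-8, -4, -3, 0, -7, 2, -2, -10, 11, 7, -9, 8]
j=3: arr[3]=0 ≤ 8 → i=3, swap arr[3],arr[3] (no change) → [-8, -4, -3, 0, -7, 2, -2, -10, 11, 7, -9, 8]
j=4: arr[4]=-7 ≤ 8 → i=4, swap arr[4],arr[4] (no change) → [-8, -4, -3, 0, -7, 2, -2, -10, 11, 7, -9, 8]
j=5: arr[5]=2 ≤ 8 → i=5, swap arr[5],arr[5] (no change) → [-8, -4, -3, 0, -7, 2, -2, -10, 11, 7, -9, 8]
j=6: arr[6]=-2 ≤ 8 → i=6, swap arr[6],arr[6] (no change) → [-8, -4, -3, 0, -7, 2, -2, -10, 11, 7, -9, 8]
j=7: arr[7]=-10 ≤ 8 → i=7, swap arr[7],arr[7] (no change) → [-8, -4, -3, 0, -7, 2, -2, -10, 11, 7, -9, 8]
j=8: arr[8]=11 > 8 → no swap
j=9: arr[9]=7 ≤ 8 → i=8, swap arr[8],arr[9] → [-8, -4, -3, 0, -7, 2, -2, -10, 7, 11, -9, 8]
j=10: arr[10]=-9 ≤ 8 → i=9, swap arr[9],arr[10] → [-8, -4, -3, 0, -7, 2, -2, -10, 7, -9, 11, 8]
final swap arr[10],arr[11] → [-8, -4, -3, 0, -7, 2, -2, -10, 7, -9, 8, 11]; return 10

[-8, -4, -3, 0, -7, 2, -2, -10, 7, -9, 8, 11]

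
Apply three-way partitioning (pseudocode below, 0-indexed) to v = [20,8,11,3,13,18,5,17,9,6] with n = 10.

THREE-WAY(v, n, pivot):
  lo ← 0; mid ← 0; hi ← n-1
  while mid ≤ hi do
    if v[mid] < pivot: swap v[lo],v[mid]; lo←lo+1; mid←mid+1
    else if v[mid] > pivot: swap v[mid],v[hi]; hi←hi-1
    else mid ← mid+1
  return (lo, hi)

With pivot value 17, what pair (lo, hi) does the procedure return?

(7, 7)

lo=0 mid=0 hi=9
20>17: swap(0,9), hi=8 ⇒ [6,8,11,3,13,18,5,17,9,20]
6<17: swap(0,0), lo=1 mid=1 ⇒ [6,8,11,3,13,18,5,17,9,20]
8<17: swap(1,1), lo=2 mid=2 ⇒ [6,8,11,3,13,18,5,17,9,20]
11<17: swap(2,2), lo=3 mid=3 ⇒ [6,8,11,3,13,18,5,17,9,20]
3<17: swap(3,3), lo=4 mid=4 ⇒ [6,8,11,3,13,18,5,17,9,20]
13<17: swap(4,4), lo=5 mid=5 ⇒ [6,8,11,3,13,18,5,17,9,20]
18>17: swap(5,8), hi=7 ⇒ [6,8,11,3,13,9,5,17,18,20]
9<17: swap(5,5), lo=6 mid=6 ⇒ [6,8,11,3,13,9,5,17,18,20]
5<17: swap(6,6), lo=7 mid=7 ⇒ [6,8,11,3,13,9,5,17,18,20]
17=17: mid=8
done. lo=7 hi=7; v=[6,8,11,3,13,9,5,17,18,20]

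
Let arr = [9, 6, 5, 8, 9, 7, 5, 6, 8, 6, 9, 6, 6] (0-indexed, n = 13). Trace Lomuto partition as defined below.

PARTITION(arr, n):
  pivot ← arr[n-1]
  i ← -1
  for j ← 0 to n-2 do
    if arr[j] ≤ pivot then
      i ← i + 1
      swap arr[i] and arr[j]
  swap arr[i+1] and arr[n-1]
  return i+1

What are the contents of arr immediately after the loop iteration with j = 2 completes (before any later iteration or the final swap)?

[6, 5, 9, 8, 9, 7, 5, 6, 8, 6, 9, 6, 6]

pivot=6, i=-1
j=0: 9>6, skip
j=1: 6≤6, i=0, swap(0,1) ⇒ [6, 9, 5, 8, 9, 7, 5, 6, 8, 6, 9, 6, 6]
j=2: 5≤6, i=1, swap(1,2) ⇒ [6, 5, 9, 8, 9, 7, 5, 6, 8, 6, 9, 6, 6]
(after j=2) arr = [6, 5, 9, 8, 9, 7, 5, 6, 8, 6, 9, 6, 6]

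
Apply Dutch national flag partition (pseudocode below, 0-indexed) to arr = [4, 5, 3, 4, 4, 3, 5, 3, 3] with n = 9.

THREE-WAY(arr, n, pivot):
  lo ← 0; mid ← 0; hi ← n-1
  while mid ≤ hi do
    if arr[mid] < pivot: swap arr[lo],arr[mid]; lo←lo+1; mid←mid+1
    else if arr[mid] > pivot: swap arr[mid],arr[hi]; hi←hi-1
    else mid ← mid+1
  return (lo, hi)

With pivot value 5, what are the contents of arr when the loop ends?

[4, 3, 4, 4, 3, 3, 3, 5, 5]

pivot = 5; lo=0, mid=0, hi=8
arr[mid]=4<5: swap arr[0],arr[0]; lo=1,mid=1 → [4, 5, 3, 4, 4, 3, 5, 3, 3]
arr[mid]=5=5: mid=2
arr[mid]=3<5: swap arr[1],arr[2]; lo=2,mid=3 → [4, 3, 5, 4, 4, 3, 5, 3, 3]
arr[mid]=4<5: swap arr[2],arr[3]; lo=3,mid=4 → [4, 3, 4, 5, 4, 3, 5, 3, 3]
arr[mid]=4<5: swap arr[3],arr[4]; lo=4,mid=5 → [4, 3, 4, 4, 5, 3, 5, 3, 3]
arr[mid]=3<5: swap arr[4],arr[5]; lo=5,mid=6 → [4, 3, 4, 4, 3, 5, 5, 3, 3]
arr[mid]=5=5: mid=7
arr[mid]=3<5: swap arr[5],arr[7]; lo=6,mid=8 → [4, 3, 4, 4, 3, 3, 5, 5, 3]
arr[mid]=3<5: swap arr[6],arr[8]; lo=7,mid=9 → [4, 3, 4, 4, 3, 3, 3, 5, 5]
end: lo=7, hi=8; arr = [4, 3, 4, 4, 3, 3, 3, 5, 5]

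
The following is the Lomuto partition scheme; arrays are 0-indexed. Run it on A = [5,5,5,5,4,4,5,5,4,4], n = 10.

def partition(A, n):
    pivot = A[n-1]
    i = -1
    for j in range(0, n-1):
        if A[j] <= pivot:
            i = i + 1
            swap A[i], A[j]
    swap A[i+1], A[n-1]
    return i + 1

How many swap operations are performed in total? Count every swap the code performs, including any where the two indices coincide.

4

pivot = A[9] = 4; i = -1
j=0: A[0]=5 > 4 → no swap
j=1: A[1]=5 > 4 → no swap
j=2: A[2]=5 > 4 → no swap
j=3: A[3]=5 > 4 → no swap
j=4: A[4]=4 ≤ 4 → i=0, swap A[0],A[4] → [4,5,5,5,5,4,5,5,4,4]
j=5: A[5]=4 ≤ 4 → i=1, swap A[1],A[5] → [4,4,5,5,5,5,5,5,4,4]
j=6: A[6]=5 > 4 → no swap
j=7: A[7]=5 > 4 → no swap
j=8: A[8]=4 ≤ 4 → i=2, swap A[2],A[8] → [4,4,4,5,5,5,5,5,5,4]
final swap A[3],A[9] → [4,4,4,4,5,5,5,5,5,5]; return 3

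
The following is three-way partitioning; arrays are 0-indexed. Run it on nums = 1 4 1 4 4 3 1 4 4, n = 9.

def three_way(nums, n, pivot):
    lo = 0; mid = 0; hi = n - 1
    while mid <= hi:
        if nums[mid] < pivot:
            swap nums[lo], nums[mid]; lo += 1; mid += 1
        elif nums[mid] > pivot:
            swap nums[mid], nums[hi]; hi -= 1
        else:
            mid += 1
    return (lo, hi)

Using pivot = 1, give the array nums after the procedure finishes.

lo=0 mid=0 hi=8
1=1: mid=1
4>1: swap(1,8), hi=7 ⇒ 1 4 1 4 4 3 1 4 4
4>1: swap(1,7), hi=6 ⇒ 1 4 1 4 4 3 1 4 4
4>1: swap(1,6), hi=5 ⇒ 1 1 1 4 4 3 4 4 4
1=1: mid=2
1=1: mid=3
4>1: swap(3,5), hi=4 ⇒ 1 1 1 3 4 4 4 4 4
3>1: swap(3,4), hi=3 ⇒ 1 1 1 4 3 4 4 4 4
4>1: swap(3,3), hi=2 ⇒ 1 1 1 4 3 4 4 4 4
done. lo=0 hi=2; nums=1 1 1 4 3 4 4 4 4

1 1 1 4 3 4 4 4 4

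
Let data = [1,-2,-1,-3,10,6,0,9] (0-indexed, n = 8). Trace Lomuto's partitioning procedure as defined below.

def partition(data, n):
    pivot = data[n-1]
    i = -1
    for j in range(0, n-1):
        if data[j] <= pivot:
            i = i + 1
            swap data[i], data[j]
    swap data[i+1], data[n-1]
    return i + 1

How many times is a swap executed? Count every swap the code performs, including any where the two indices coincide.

7

pivot = data[7] = 9; i = -1
j=0: data[0]=1 ≤ 9 → i=0, swap data[0],data[0] (no change) → [1,-2,-1,-3,10,6,0,9]
j=1: data[1]=-2 ≤ 9 → i=1, swap data[1],data[1] (no change) → [1,-2,-1,-3,10,6,0,9]
j=2: data[2]=-1 ≤ 9 → i=2, swap data[2],data[2] (no change) → [1,-2,-1,-3,10,6,0,9]
j=3: data[3]=-3 ≤ 9 → i=3, swap data[3],data[3] (no change) → [1,-2,-1,-3,10,6,0,9]
j=4: data[4]=10 > 9 → no swap
j=5: data[5]=6 ≤ 9 → i=4, swap data[4],data[5] → [1,-2,-1,-3,6,10,0,9]
j=6: data[6]=0 ≤ 9 → i=5, swap data[5],data[6] → [1,-2,-1,-3,6,0,10,9]
final swap data[6],data[7] → [1,-2,-1,-3,6,0,9,10]; return 6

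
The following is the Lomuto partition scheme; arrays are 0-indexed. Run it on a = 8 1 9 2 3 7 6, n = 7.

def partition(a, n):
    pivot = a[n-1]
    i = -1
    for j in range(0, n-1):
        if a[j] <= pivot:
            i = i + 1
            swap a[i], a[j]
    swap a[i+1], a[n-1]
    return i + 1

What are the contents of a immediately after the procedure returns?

pivot = a[6] = 6; i = -1
j=0: a[0]=8 > 6 → no swap
j=1: a[1]=1 ≤ 6 → i=0, swap a[0],a[1] → 1 8 9 2 3 7 6
j=2: a[2]=9 > 6 → no swap
j=3: a[3]=2 ≤ 6 → i=1, swap a[1],a[3] → 1 2 9 8 3 7 6
j=4: a[4]=3 ≤ 6 → i=2, swap a[2],a[4] → 1 2 3 8 9 7 6
j=5: a[5]=7 > 6 → no swap
final swap a[3],a[6] → 1 2 3 6 9 7 8; return 3

1 2 3 6 9 7 8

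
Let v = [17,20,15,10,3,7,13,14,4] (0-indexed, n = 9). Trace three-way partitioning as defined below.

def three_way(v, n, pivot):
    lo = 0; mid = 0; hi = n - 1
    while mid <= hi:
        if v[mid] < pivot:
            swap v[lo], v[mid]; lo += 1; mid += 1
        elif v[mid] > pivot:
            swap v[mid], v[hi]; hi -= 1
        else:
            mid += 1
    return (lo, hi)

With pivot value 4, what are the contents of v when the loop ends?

[3,4,10,15,7,13,14,20,17]

lo=0 mid=0 hi=8
17>4: swap(0,8), hi=7 ⇒ [4,20,15,10,3,7,13,14,17]
4=4: mid=1
20>4: swap(1,7), hi=6 ⇒ [4,14,15,10,3,7,13,20,17]
14>4: swap(1,6), hi=5 ⇒ [4,13,15,10,3,7,14,20,17]
13>4: swap(1,5), hi=4 ⇒ [4,7,15,10,3,13,14,20,17]
7>4: swap(1,4), hi=3 ⇒ [4,3,15,10,7,13,14,20,17]
3<4: swap(0,1), lo=1 mid=2 ⇒ [3,4,15,10,7,13,14,20,17]
15>4: swap(2,3), hi=2 ⇒ [3,4,10,15,7,13,14,20,17]
10>4: swap(2,2), hi=1 ⇒ [3,4,10,15,7,13,14,20,17]
done. lo=1 hi=1; v=[3,4,10,15,7,13,14,20,17]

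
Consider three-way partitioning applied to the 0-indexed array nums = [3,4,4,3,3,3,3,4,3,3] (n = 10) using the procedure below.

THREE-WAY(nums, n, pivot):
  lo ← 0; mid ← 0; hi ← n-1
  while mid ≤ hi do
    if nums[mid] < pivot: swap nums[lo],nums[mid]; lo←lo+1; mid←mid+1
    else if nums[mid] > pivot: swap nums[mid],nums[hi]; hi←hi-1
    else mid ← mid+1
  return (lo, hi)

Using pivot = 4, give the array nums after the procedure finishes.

[3,3,3,3,3,3,3,4,4,4]

pivot = 4; lo=0, mid=0, hi=9
nums[mid]=3<4: swap nums[0],nums[0]; lo=1,mid=1 → [3,4,4,3,3,3,3,4,3,3]
nums[mid]=4=4: mid=2
nums[mid]=4=4: mid=3
nums[mid]=3<4: swap nums[1],nums[3]; lo=2,mid=4 → [3,3,4,4,3,3,3,4,3,3]
nums[mid]=3<4: swap nums[2],nums[4]; lo=3,mid=5 → [3,3,3,4,4,3,3,4,3,3]
nums[mid]=3<4: swap nums[3],nums[5]; lo=4,mid=6 → [3,3,3,3,4,4,3,4,3,3]
nums[mid]=3<4: swap nums[4],nums[6]; lo=5,mid=7 → [3,3,3,3,3,4,4,4,3,3]
nums[mid]=4=4: mid=8
nums[mid]=3<4: swap nums[5],nums[8]; lo=6,mid=9 → [3,3,3,3,3,3,4,4,4,3]
nums[mid]=3<4: swap nums[6],nums[9]; lo=7,mid=10 → [3,3,3,3,3,3,3,4,4,4]
end: lo=7, hi=9; nums = [3,3,3,3,3,3,3,4,4,4]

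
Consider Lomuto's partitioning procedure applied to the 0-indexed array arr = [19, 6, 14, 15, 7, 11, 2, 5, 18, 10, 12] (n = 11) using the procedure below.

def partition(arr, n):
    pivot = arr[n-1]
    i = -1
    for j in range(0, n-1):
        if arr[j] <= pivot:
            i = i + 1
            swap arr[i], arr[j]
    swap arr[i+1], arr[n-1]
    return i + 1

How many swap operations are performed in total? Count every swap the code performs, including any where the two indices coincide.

7

pivot = arr[10] = 12; i = -1
j=0: arr[0]=19 > 12 → no swap
j=1: arr[1]=6 ≤ 12 → i=0, swap arr[0],arr[1] → [6, 19, 14, 15, 7, 11, 2, 5, 18, 10, 12]
j=2: arr[2]=14 > 12 → no swap
j=3: arr[3]=15 > 12 → no swap
j=4: arr[4]=7 ≤ 12 → i=1, swap arr[1],arr[4] → [6, 7, 14, 15, 19, 11, 2, 5, 18, 10, 12]
j=5: arr[5]=11 ≤ 12 → i=2, swap arr[2],arr[5] → [6, 7, 11, 15, 19, 14, 2, 5, 18, 10, 12]
j=6: arr[6]=2 ≤ 12 → i=3, swap arr[3],arr[6] → [6, 7, 11, 2, 19, 14, 15, 5, 18, 10, 12]
j=7: arr[7]=5 ≤ 12 → i=4, swap arr[4],arr[7] → [6, 7, 11, 2, 5, 14, 15, 19, 18, 10, 12]
j=8: arr[8]=18 > 12 → no swap
j=9: arr[9]=10 ≤ 12 → i=5, swap arr[5],arr[9] → [6, 7, 11, 2, 5, 10, 15, 19, 18, 14, 12]
final swap arr[6],arr[10] → [6, 7, 11, 2, 5, 10, 12, 19, 18, 14, 15]; return 6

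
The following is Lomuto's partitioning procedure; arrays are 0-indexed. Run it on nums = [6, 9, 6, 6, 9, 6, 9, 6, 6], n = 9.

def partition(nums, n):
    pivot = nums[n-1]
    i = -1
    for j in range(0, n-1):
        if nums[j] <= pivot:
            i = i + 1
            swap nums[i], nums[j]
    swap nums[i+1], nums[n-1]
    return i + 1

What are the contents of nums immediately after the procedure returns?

pivot = nums[8] = 6; i = -1
j=0: nums[0]=6 ≤ 6 → i=0, swap nums[0],nums[0] (no change) → [6, 9, 6, 6, 9, 6, 9, 6, 6]
j=1: nums[1]=9 > 6 → no swap
j=2: nums[2]=6 ≤ 6 → i=1, swap nums[1],nums[2] → [6, 6, 9, 6, 9, 6, 9, 6, 6]
j=3: nums[3]=6 ≤ 6 → i=2, swap nums[2],nums[3] → [6, 6, 6, 9, 9, 6, 9, 6, 6]
j=4: nums[4]=9 > 6 → no swap
j=5: nums[5]=6 ≤ 6 → i=3, swap nums[3],nums[5] → [6, 6, 6, 6, 9, 9, 9, 6, 6]
j=6: nums[6]=9 > 6 → no swap
j=7: nums[7]=6 ≤ 6 → i=4, swap nums[4],nums[7] → [6, 6, 6, 6, 6, 9, 9, 9, 6]
final swap nums[5],nums[8] → [6, 6, 6, 6, 6, 6, 9, 9, 9]; return 5

[6, 6, 6, 6, 6, 6, 9, 9, 9]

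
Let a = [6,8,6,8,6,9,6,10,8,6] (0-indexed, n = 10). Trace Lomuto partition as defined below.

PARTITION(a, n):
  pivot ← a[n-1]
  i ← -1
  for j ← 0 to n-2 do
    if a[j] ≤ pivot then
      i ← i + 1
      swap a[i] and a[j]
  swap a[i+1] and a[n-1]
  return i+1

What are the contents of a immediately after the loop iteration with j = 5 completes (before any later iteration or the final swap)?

[6,6,6,8,8,9,6,10,8,6]

pivot=6, i=-1
j=0: 6≤6, i=0, swap(0,0) ⇒ [6,8,6,8,6,9,6,10,8,6]
j=1: 8>6, skip
j=2: 6≤6, i=1, swap(1,2) ⇒ [6,6,8,8,6,9,6,10,8,6]
j=3: 8>6, skip
j=4: 6≤6, i=2, swap(2,4) ⇒ [6,6,6,8,8,9,6,10,8,6]
j=5: 9>6, skip
(after j=5) a = [6,6,6,8,8,9,6,10,8,6]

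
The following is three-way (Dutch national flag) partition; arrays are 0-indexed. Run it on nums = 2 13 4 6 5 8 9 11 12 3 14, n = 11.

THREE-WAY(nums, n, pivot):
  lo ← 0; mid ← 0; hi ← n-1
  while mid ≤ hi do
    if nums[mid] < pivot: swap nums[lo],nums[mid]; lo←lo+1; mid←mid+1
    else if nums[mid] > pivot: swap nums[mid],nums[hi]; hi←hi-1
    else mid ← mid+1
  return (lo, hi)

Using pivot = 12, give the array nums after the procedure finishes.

2 3 4 6 5 8 9 11 12 14 13

pivot = 12; lo=0, mid=0, hi=10
nums[mid]=2<12: swap nums[0],nums[0]; lo=1,mid=1 → 2 13 4 6 5 8 9 11 12 3 14
nums[mid]=13>12: swap nums[1],nums[10]; hi=9 → 2 14 4 6 5 8 9 11 12 3 13
nums[mid]=14>12: swap nums[1],nums[9]; hi=8 → 2 3 4 6 5 8 9 11 12 14 13
nums[mid]=3<12: swap nums[1],nums[1]; lo=2,mid=2 → 2 3 4 6 5 8 9 11 12 14 13
nums[mid]=4<12: swap nums[2],nums[2]; lo=3,mid=3 → 2 3 4 6 5 8 9 11 12 14 13
nums[mid]=6<12: swap nums[3],nums[3]; lo=4,mid=4 → 2 3 4 6 5 8 9 11 12 14 13
nums[mid]=5<12: swap nums[4],nums[4]; lo=5,mid=5 → 2 3 4 6 5 8 9 11 12 14 13
nums[mid]=8<12: swap nums[5],nums[5]; lo=6,mid=6 → 2 3 4 6 5 8 9 11 12 14 13
nums[mid]=9<12: swap nums[6],nums[6]; lo=7,mid=7 → 2 3 4 6 5 8 9 11 12 14 13
nums[mid]=11<12: swap nums[7],nums[7]; lo=8,mid=8 → 2 3 4 6 5 8 9 11 12 14 13
nums[mid]=12=12: mid=9
end: lo=8, hi=8; nums = 2 3 4 6 5 8 9 11 12 14 13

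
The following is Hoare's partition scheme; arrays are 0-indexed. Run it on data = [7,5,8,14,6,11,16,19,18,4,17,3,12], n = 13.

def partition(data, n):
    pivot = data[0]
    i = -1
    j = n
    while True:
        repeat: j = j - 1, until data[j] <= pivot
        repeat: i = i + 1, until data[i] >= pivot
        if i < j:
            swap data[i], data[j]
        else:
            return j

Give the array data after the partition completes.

[3,5,4,6,14,11,16,19,18,8,17,7,12]

pivot = data[0] = 7; i = -1, j = 13
j→11 (data[11]=3≤7), i→0 (data[0]=7≥7); i<j, swap → [3,5,8,14,6,11,16,19,18,4,17,7,12]
j→9 (data[9]=4≤7), i→2 (data[2]=8≥7); i<j, swap → [3,5,4,14,6,11,16,19,18,8,17,7,12]
j→4 (data[4]=6≤7), i→3 (data[3]=14≥7); i<j, swap → [3,5,4,6,14,11,16,19,18,8,17,7,12]
j→3, i→4; i≥j, return j=3. data = [3,5,4,6,14,11,16,19,18,8,17,7,12]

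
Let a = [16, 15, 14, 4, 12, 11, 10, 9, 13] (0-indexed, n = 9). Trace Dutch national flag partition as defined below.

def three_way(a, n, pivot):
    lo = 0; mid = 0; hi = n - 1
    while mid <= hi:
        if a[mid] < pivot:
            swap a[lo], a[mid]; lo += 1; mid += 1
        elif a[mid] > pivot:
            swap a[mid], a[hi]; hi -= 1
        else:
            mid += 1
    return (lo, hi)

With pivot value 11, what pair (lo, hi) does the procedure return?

pivot = 11; lo=0, mid=0, hi=8
a[mid]=16>11: swap a[0],a[8]; hi=7 → [13, 15, 14, 4, 12, 11, 10, 9, 16]
a[mid]=13>11: swap a[0],a[7]; hi=6 → [9, 15, 14, 4, 12, 11, 10, 13, 16]
a[mid]=9<11: swap a[0],a[0]; lo=1,mid=1 → [9, 15, 14, 4, 12, 11, 10, 13, 16]
a[mid]=15>11: swap a[1],a[6]; hi=5 → [9, 10, 14, 4, 12, 11, 15, 13, 16]
a[mid]=10<11: swap a[1],a[1]; lo=2,mid=2 → [9, 10, 14, 4, 12, 11, 15, 13, 16]
a[mid]=14>11: swap a[2],a[5]; hi=4 → [9, 10, 11, 4, 12, 14, 15, 13, 16]
a[mid]=11=11: mid=3
a[mid]=4<11: swap a[2],a[3]; lo=3,mid=4 → [9, 10, 4, 11, 12, 14, 15, 13, 16]
a[mid]=12>11: swap a[4],a[4]; hi=3 → [9, 10, 4, 11, 12, 14, 15, 13, 16]
end: lo=3, hi=3; a = [9, 10, 4, 11, 12, 14, 15, 13, 16]

(3, 3)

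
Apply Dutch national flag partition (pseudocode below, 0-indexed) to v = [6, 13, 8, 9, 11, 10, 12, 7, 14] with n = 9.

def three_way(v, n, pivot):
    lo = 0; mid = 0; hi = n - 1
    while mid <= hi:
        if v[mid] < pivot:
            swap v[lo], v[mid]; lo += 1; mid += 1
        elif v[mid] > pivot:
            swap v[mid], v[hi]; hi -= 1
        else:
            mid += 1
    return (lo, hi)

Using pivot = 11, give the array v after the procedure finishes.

pivot = 11; lo=0, mid=0, hi=8
v[mid]=6<11: swap v[0],v[0]; lo=1,mid=1 → [6, 13, 8, 9, 11, 10, 12, 7, 14]
v[mid]=13>11: swap v[1],v[8]; hi=7 → [6, 14, 8, 9, 11, 10, 12, 7, 13]
v[mid]=14>11: swap v[1],v[7]; hi=6 → [6, 7, 8, 9, 11, 10, 12, 14, 13]
v[mid]=7<11: swap v[1],v[1]; lo=2,mid=2 → [6, 7, 8, 9, 11, 10, 12, 14, 13]
v[mid]=8<11: swap v[2],v[2]; lo=3,mid=3 → [6, 7, 8, 9, 11, 10, 12, 14, 13]
v[mid]=9<11: swap v[3],v[3]; lo=4,mid=4 → [6, 7, 8, 9, 11, 10, 12, 14, 13]
v[mid]=11=11: mid=5
v[mid]=10<11: swap v[4],v[5]; lo=5,mid=6 → [6, 7, 8, 9, 10, 11, 12, 14, 13]
v[mid]=12>11: swap v[6],v[6]; hi=5 → [6, 7, 8, 9, 10, 11, 12, 14, 13]
end: lo=5, hi=5; v = [6, 7, 8, 9, 10, 11, 12, 14, 13]

[6, 7, 8, 9, 10, 11, 12, 14, 13]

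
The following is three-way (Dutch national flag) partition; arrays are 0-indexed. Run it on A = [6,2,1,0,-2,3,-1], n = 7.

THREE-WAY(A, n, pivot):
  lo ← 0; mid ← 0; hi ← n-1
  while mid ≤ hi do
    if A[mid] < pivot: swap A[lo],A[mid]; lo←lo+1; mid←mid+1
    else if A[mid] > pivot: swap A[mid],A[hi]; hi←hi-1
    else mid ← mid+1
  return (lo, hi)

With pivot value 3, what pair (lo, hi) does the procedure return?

pivot = 3; lo=0, mid=0, hi=6
A[mid]=6>3: swap A[0],A[6]; hi=5 → [-1,2,1,0,-2,3,6]
A[mid]=-1<3: swap A[0],A[0]; lo=1,mid=1 → [-1,2,1,0,-2,3,6]
A[mid]=2<3: swap A[1],A[1]; lo=2,mid=2 → [-1,2,1,0,-2,3,6]
A[mid]=1<3: swap A[2],A[2]; lo=3,mid=3 → [-1,2,1,0,-2,3,6]
A[mid]=0<3: swap A[3],A[3]; lo=4,mid=4 → [-1,2,1,0,-2,3,6]
A[mid]=-2<3: swap A[4],A[4]; lo=5,mid=5 → [-1,2,1,0,-2,3,6]
A[mid]=3=3: mid=6
end: lo=5, hi=5; A = [-1,2,1,0,-2,3,6]

(5, 5)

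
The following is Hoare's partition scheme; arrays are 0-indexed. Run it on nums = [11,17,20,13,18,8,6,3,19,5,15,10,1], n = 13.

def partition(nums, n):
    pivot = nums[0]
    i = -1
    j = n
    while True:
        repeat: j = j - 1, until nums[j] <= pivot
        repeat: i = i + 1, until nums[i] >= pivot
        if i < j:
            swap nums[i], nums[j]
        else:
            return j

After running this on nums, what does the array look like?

pivot=11
j stops at 12 (1), i stops at 0 (11); swap ⇒ [1,17,20,13,18,8,6,3,19,5,15,10,11]
j stops at 11 (10), i stops at 1 (17); swap ⇒ [1,10,20,13,18,8,6,3,19,5,15,17,11]
j stops at 9 (5), i stops at 2 (20); swap ⇒ [1,10,5,13,18,8,6,3,19,20,15,17,11]
j stops at 7 (3), i stops at 3 (13); swap ⇒ [1,10,5,3,18,8,6,13,19,20,15,17,11]
j stops at 6 (6), i stops at 4 (18); swap ⇒ [1,10,5,3,6,8,18,13,19,20,15,17,11]
j stops at 5, i stops at 6; i≥j ⇒ return 5. nums=[1,10,5,3,6,8,18,13,19,20,15,17,11]

[1,10,5,3,6,8,18,13,19,20,15,17,11]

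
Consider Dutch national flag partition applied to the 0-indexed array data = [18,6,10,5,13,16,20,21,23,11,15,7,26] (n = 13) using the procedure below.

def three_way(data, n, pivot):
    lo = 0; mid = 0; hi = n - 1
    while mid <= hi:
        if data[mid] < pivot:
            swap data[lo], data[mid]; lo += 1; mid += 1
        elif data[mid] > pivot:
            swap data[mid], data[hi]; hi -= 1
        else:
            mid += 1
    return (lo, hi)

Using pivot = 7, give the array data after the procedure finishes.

pivot = 7; lo=0, mid=0, hi=12
data[mid]=18>7: swap data[0],data[12]; hi=11 → [26,6,10,5,13,16,20,21,23,11,15,7,18]
data[mid]=26>7: swap data[0],data[11]; hi=10 → [7,6,10,5,13,16,20,21,23,11,15,26,18]
data[mid]=7=7: mid=1
data[mid]=6<7: swap data[0],data[1]; lo=1,mid=2 → [6,7,10,5,13,16,20,21,23,11,15,26,18]
data[mid]=10>7: swap data[2],data[10]; hi=9 → [6,7,15,5,13,16,20,21,23,11,10,26,18]
data[mid]=15>7: swap data[2],data[9]; hi=8 → [6,7,11,5,13,16,20,21,23,15,10,26,18]
data[mid]=11>7: swap data[2],data[8]; hi=7 → [6,7,23,5,13,16,20,21,11,15,10,26,18]
data[mid]=23>7: swap data[2],data[7]; hi=6 → [6,7,21,5,13,16,20,23,11,15,10,26,18]
data[mid]=21>7: swap data[2],data[6]; hi=5 → [6,7,20,5,13,16,21,23,11,15,10,26,18]
data[mid]=20>7: swap data[2],data[5]; hi=4 → [6,7,16,5,13,20,21,23,11,15,10,26,18]
data[mid]=16>7: swap data[2],data[4]; hi=3 → [6,7,13,5,16,20,21,23,11,15,10,26,18]
data[mid]=13>7: swap data[2],data[3]; hi=2 → [6,7,5,13,16,20,21,23,11,15,10,26,18]
data[mid]=5<7: swap data[1],data[2]; lo=2,mid=3 → [6,5,7,13,16,20,21,23,11,15,10,26,18]
end: lo=2, hi=2; data = [6,5,7,13,16,20,21,23,11,15,10,26,18]

[6,5,7,13,16,20,21,23,11,15,10,26,18]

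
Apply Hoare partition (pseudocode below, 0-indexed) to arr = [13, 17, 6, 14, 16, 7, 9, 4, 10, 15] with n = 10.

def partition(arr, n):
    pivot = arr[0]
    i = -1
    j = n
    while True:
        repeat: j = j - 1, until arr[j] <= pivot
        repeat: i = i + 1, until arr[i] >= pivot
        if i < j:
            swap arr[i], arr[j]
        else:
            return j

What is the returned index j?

pivot=13
j stops at 8 (10), i stops at 0 (13); swap ⇒ [10, 17, 6, 14, 16, 7, 9, 4, 13, 15]
j stops at 7 (4), i stops at 1 (17); swap ⇒ [10, 4, 6, 14, 16, 7, 9, 17, 13, 15]
j stops at 6 (9), i stops at 3 (14); swap ⇒ [10, 4, 6, 9, 16, 7, 14, 17, 13, 15]
j stops at 5 (7), i stops at 4 (16); swap ⇒ [10, 4, 6, 9, 7, 16, 14, 17, 13, 15]
j stops at 4, i stops at 5; i≥j ⇒ return 4. arr=[10, 4, 6, 9, 7, 16, 14, 17, 13, 15]

4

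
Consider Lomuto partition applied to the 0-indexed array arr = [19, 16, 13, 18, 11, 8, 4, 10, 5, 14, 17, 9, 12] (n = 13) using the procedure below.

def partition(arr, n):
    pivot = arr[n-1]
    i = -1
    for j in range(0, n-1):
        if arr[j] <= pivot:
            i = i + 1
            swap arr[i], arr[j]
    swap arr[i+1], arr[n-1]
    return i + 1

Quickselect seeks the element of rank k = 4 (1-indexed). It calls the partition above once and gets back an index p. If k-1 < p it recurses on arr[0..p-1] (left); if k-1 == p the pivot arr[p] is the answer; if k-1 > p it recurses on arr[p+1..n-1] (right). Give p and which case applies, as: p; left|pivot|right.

6; left

pivot=12, i=-1
j=0: 19>12, skip
j=1: 16>12, skip
j=2: 13>12, skip
j=3: 18>12, skip
j=4: 11≤12, i=0, swap(0,4) ⇒ [11, 16, 13, 18, 19, 8, 4, 10, 5, 14, 17, 9, 12]
j=5: 8≤12, i=1, swap(1,5) ⇒ [11, 8, 13, 18, 19, 16, 4, 10, 5, 14, 17, 9, 12]
j=6: 4≤12, i=2, swap(2,6) ⇒ [11, 8, 4, 18, 19, 16, 13, 10, 5, 14, 17, 9, 12]
j=7: 10≤12, i=3, swap(3,7) ⇒ [11, 8, 4, 10, 19, 16, 13, 18, 5, 14, 17, 9, 12]
j=8: 5≤12, i=4, swap(4,8) ⇒ [11, 8, 4, 10, 5, 16, 13, 18, 19, 14, 17, 9, 12]
j=9: 14>12, skip
j=10: 17>12, skip
j=11: 9≤12, i=5, swap(5,11) ⇒ [11, 8, 4, 10, 5, 9, 13, 18, 19, 14, 17, 16, 12]
swap(6,12) ⇒ [11, 8, 4, 10, 5, 9, 12, 18, 19, 14, 17, 16, 13]; return 6
p = 6; k-1 = 3 < 6 ⇒ left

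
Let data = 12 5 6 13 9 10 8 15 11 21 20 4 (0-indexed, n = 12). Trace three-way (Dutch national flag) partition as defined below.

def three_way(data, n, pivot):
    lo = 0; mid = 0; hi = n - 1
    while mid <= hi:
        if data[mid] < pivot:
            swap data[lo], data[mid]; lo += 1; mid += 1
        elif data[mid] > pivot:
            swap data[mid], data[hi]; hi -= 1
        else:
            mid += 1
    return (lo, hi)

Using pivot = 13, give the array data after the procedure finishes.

pivot = 13; lo=0, mid=0, hi=11
data[mid]=12<13: swap data[0],data[0]; lo=1,mid=1 → 12 5 6 13 9 10 8 15 11 21 20 4
data[mid]=5<13: swap data[1],data[1]; lo=2,mid=2 → 12 5 6 13 9 10 8 15 11 21 20 4
data[mid]=6<13: swap data[2],data[2]; lo=3,mid=3 → 12 5 6 13 9 10 8 15 11 21 20 4
data[mid]=13=13: mid=4
data[mid]=9<13: swap data[3],data[4]; lo=4,mid=5 → 12 5 6 9 13 10 8 15 11 21 20 4
data[mid]=10<13: swap data[4],data[5]; lo=5,mid=6 → 12 5 6 9 10 13 8 15 11 21 20 4
data[mid]=8<13: swap data[5],data[6]; lo=6,mid=7 → 12 5 6 9 10 8 13 15 11 21 20 4
data[mid]=15>13: swap data[7],data[11]; hi=10 → 12 5 6 9 10 8 13 4 11 21 20 15
data[mid]=4<13: swap data[6],data[7]; lo=7,mid=8 → 12 5 6 9 10 8 4 13 11 21 20 15
data[mid]=11<13: swap data[7],data[8]; lo=8,mid=9 → 12 5 6 9 10 8 4 11 13 21 20 15
data[mid]=21>13: swap data[9],data[10]; hi=9 → 12 5 6 9 10 8 4 11 13 20 21 15
data[mid]=20>13: swap data[9],data[9]; hi=8 → 12 5 6 9 10 8 4 11 13 20 21 15
end: lo=8, hi=8; data = 12 5 6 9 10 8 4 11 13 20 21 15

12 5 6 9 10 8 4 11 13 20 21 15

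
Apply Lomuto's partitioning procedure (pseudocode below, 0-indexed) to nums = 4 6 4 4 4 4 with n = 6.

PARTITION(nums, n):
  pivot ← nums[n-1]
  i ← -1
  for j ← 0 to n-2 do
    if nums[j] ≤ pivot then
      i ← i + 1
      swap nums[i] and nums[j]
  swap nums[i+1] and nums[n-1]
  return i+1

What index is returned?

4

pivot=4, i=-1
j=0: 4≤4, i=0, swap(0,0) ⇒ 4 6 4 4 4 4
j=1: 6>4, skip
j=2: 4≤4, i=1, swap(1,2) ⇒ 4 4 6 4 4 4
j=3: 4≤4, i=2, swap(2,3) ⇒ 4 4 4 6 4 4
j=4: 4≤4, i=3, swap(3,4) ⇒ 4 4 4 4 6 4
swap(4,5) ⇒ 4 4 4 4 4 6; return 4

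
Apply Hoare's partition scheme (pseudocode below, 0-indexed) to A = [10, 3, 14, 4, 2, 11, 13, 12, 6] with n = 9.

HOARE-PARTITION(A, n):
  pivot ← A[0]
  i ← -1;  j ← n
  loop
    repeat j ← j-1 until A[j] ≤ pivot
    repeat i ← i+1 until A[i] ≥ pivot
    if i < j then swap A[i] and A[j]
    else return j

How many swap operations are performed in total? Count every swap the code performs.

pivot = A[0] = 10; i = -1, j = 9
j→8 (A[8]=6≤10), i→0 (A[0]=10≥10); i<j, swap → [6, 3, 14, 4, 2, 11, 13, 12, 10]
j→4 (A[4]=2≤10), i→2 (A[2]=14≥10); i<j, swap → [6, 3, 2, 4, 14, 11, 13, 12, 10]
j→3, i→4; i≥j, return j=3. A = [6, 3, 2, 4, 14, 11, 13, 12, 10]

2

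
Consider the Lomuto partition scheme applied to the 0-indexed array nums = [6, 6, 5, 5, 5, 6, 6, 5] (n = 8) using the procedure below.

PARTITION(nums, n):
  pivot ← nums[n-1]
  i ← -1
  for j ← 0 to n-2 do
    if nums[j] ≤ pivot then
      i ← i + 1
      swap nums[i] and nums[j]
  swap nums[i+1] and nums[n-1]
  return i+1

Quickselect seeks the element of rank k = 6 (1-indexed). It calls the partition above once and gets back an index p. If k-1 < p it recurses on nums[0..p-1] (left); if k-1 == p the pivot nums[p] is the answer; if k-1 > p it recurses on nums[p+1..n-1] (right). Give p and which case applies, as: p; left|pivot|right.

3; right

pivot = nums[7] = 5; i = -1
j=0: nums[0]=6 > 5 → no swap
j=1: nums[1]=6 > 5 → no swap
j=2: nums[2]=5 ≤ 5 → i=0, swap nums[0],nums[2] → [5, 6, 6, 5, 5, 6, 6, 5]
j=3: nums[3]=5 ≤ 5 → i=1, swap nums[1],nums[3] → [5, 5, 6, 6, 5, 6, 6, 5]
j=4: nums[4]=5 ≤ 5 → i=2, swap nums[2],nums[4] → [5, 5, 5, 6, 6, 6, 6, 5]
j=5: nums[5]=6 > 5 → no swap
j=6: nums[6]=6 > 5 → no swap
final swap nums[3],nums[7] → [5, 5, 5, 5, 6, 6, 6, 6]; return 3
p = 3; k-1 = 5 > 3 ⇒ right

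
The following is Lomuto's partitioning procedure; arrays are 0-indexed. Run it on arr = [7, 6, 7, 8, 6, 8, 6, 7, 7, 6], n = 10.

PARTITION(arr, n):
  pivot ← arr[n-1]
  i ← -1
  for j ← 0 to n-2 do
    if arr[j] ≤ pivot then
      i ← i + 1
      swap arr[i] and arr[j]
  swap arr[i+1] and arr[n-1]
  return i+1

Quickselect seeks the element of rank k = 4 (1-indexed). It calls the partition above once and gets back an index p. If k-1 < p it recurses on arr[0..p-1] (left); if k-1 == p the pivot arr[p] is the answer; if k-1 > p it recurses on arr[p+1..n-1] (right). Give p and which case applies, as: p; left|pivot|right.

pivot = arr[9] = 6; i = -1
j=0: arr[0]=7 > 6 → no swap
j=1: arr[1]=6 ≤ 6 → i=0, swap arr[0],arr[1] → [6, 7, 7, 8, 6, 8, 6, 7, 7, 6]
j=2: arr[2]=7 > 6 → no swap
j=3: arr[3]=8 > 6 → no swap
j=4: arr[4]=6 ≤ 6 → i=1, swap arr[1],arr[4] → [6, 6, 7, 8, 7, 8, 6, 7, 7, 6]
j=5: arr[5]=8 > 6 → no swap
j=6: arr[6]=6 ≤ 6 → i=2, swap arr[2],arr[6] → [6, 6, 6, 8, 7, 8, 7, 7, 7, 6]
j=7: arr[7]=7 > 6 → no swap
j=8: arr[8]=7 > 6 → no swap
final swap arr[3],arr[9] → [6, 6, 6, 6, 7, 8, 7, 7, 7, 8]; return 3
p = 3; k-1 = 3 == 3 ⇒ pivot

3; pivot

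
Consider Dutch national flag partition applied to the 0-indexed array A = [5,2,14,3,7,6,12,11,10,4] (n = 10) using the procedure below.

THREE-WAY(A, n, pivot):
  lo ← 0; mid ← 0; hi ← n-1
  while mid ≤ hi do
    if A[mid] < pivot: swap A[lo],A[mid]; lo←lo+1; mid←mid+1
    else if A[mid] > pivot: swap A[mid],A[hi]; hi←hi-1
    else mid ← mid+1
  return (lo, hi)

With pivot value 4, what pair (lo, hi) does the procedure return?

pivot = 4; lo=0, mid=0, hi=9
A[mid]=5>4: swap A[0],A[9]; hi=8 → [4,2,14,3,7,6,12,11,10,5]
A[mid]=4=4: mid=1
A[mid]=2<4: swap A[0],A[1]; lo=1,mid=2 → [2,4,14,3,7,6,12,11,10,5]
A[mid]=14>4: swap A[2],A[8]; hi=7 → [2,4,10,3,7,6,12,11,14,5]
A[mid]=10>4: swap A[2],A[7]; hi=6 → [2,4,11,3,7,6,12,10,14,5]
A[mid]=11>4: swap A[2],A[6]; hi=5 → [2,4,12,3,7,6,11,10,14,5]
A[mid]=12>4: swap A[2],A[5]; hi=4 → [2,4,6,3,7,12,11,10,14,5]
A[mid]=6>4: swap A[2],A[4]; hi=3 → [2,4,7,3,6,12,11,10,14,5]
A[mid]=7>4: swap A[2],A[3]; hi=2 → [2,4,3,7,6,12,11,10,14,5]
A[mid]=3<4: swap A[1],A[2]; lo=2,mid=3 → [2,3,4,7,6,12,11,10,14,5]
end: lo=2, hi=2; A = [2,3,4,7,6,12,11,10,14,5]

(2, 2)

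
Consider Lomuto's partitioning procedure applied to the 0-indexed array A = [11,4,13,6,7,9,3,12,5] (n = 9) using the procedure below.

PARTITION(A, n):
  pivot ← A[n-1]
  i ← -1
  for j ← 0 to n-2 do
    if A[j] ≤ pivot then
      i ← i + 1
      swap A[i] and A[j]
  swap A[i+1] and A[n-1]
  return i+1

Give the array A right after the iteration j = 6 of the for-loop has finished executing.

[4,3,13,6,7,9,11,12,5]

pivot=5, i=-1
j=0: 11>5, skip
j=1: 4≤5, i=0, swap(0,1) ⇒ [4,11,13,6,7,9,3,12,5]
j=2: 13>5, skip
j=3: 6>5, skip
j=4: 7>5, skip
j=5: 9>5, skip
j=6: 3≤5, i=1, swap(1,6) ⇒ [4,3,13,6,7,9,11,12,5]
(after j=6) A = [4,3,13,6,7,9,11,12,5]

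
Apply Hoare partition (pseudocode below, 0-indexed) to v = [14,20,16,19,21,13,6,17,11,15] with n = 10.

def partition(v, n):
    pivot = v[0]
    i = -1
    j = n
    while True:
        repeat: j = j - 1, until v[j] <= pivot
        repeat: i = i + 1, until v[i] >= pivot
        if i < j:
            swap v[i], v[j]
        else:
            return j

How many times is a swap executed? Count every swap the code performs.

3

pivot=14
j stops at 8 (11), i stops at 0 (14); swap ⇒ [11,20,16,19,21,13,6,17,14,15]
j stops at 6 (6), i stops at 1 (20); swap ⇒ [11,6,16,19,21,13,20,17,14,15]
j stops at 5 (13), i stops at 2 (16); swap ⇒ [11,6,13,19,21,16,20,17,14,15]
j stops at 2, i stops at 3; i≥j ⇒ return 2. v=[11,6,13,19,21,16,20,17,14,15]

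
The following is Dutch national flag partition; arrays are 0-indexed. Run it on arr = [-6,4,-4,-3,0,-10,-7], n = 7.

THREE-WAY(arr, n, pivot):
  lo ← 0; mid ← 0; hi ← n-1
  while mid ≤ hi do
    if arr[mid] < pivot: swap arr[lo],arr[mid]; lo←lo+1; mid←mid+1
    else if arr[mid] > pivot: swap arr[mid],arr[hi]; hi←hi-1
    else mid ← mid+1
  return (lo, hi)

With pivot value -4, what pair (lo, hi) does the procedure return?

lo=0 mid=0 hi=6
-6<-4: swap(0,0), lo=1 mid=1 ⇒ [-6,4,-4,-3,0,-10,-7]
4>-4: swap(1,6), hi=5 ⇒ [-6,-7,-4,-3,0,-10,4]
-7<-4: swap(1,1), lo=2 mid=2 ⇒ [-6,-7,-4,-3,0,-10,4]
-4=-4: mid=3
-3>-4: swap(3,5), hi=4 ⇒ [-6,-7,-4,-10,0,-3,4]
-10<-4: swap(2,3), lo=3 mid=4 ⇒ [-6,-7,-10,-4,0,-3,4]
0>-4: swap(4,4), hi=3 ⇒ [-6,-7,-10,-4,0,-3,4]
done. lo=3 hi=3; arr=[-6,-7,-10,-4,0,-3,4]

(3, 3)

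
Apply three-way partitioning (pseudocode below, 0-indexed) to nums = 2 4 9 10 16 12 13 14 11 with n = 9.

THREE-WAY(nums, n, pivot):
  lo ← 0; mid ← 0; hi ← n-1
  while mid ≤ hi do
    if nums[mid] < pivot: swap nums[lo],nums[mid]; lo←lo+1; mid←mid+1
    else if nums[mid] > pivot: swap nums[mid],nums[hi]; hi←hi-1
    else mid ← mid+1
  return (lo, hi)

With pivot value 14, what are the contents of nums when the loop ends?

2 4 9 10 11 12 13 14 16

lo=0 mid=0 hi=8
2<14: swap(0,0), lo=1 mid=1 ⇒ 2 4 9 10 16 12 13 14 11
4<14: swap(1,1), lo=2 mid=2 ⇒ 2 4 9 10 16 12 13 14 11
9<14: swap(2,2), lo=3 mid=3 ⇒ 2 4 9 10 16 12 13 14 11
10<14: swap(3,3), lo=4 mid=4 ⇒ 2 4 9 10 16 12 13 14 11
16>14: swap(4,8), hi=7 ⇒ 2 4 9 10 11 12 13 14 16
11<14: swap(4,4), lo=5 mid=5 ⇒ 2 4 9 10 11 12 13 14 16
12<14: swap(5,5), lo=6 mid=6 ⇒ 2 4 9 10 11 12 13 14 16
13<14: swap(6,6), lo=7 mid=7 ⇒ 2 4 9 10 11 12 13 14 16
14=14: mid=8
done. lo=7 hi=7; nums=2 4 9 10 11 12 13 14 16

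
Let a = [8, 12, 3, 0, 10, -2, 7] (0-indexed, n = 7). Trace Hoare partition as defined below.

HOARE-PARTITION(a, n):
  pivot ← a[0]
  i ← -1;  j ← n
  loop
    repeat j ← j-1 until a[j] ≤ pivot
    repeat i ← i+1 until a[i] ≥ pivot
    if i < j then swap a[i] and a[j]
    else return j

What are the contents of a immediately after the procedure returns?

[7, -2, 3, 0, 10, 12, 8]

pivot=8
j stops at 6 (7), i stops at 0 (8); swap ⇒ [7, 12, 3, 0, 10, -2, 8]
j stops at 5 (-2), i stops at 1 (12); swap ⇒ [7, -2, 3, 0, 10, 12, 8]
j stops at 3, i stops at 4; i≥j ⇒ return 3. a=[7, -2, 3, 0, 10, 12, 8]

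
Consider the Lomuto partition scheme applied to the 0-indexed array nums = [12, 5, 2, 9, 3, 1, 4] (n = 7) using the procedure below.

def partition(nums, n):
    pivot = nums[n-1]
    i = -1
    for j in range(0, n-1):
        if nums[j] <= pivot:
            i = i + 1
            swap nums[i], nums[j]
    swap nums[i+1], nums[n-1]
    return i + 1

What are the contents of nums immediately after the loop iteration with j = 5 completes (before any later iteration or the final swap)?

[2, 3, 1, 9, 5, 12, 4]

pivot = nums[6] = 4; i = -1
j=0: nums[0]=12 > 4 → no swap
j=1: nums[1]=5 > 4 → no swap
j=2: nums[2]=2 ≤ 4 → i=0, swap nums[0],nums[2] → [2, 5, 12, 9, 3, 1, 4]
j=3: nums[3]=9 > 4 → no swap
j=4: nums[4]=3 ≤ 4 → i=1, swap nums[1],nums[4] → [2, 3, 12, 9, 5, 1, 4]
j=5: nums[5]=1 ≤ 4 → i=2, swap nums[2],nums[5] → [2, 3, 1, 9, 5, 12, 4]
(after j=5) nums = [2, 3, 1, 9, 5, 12, 4]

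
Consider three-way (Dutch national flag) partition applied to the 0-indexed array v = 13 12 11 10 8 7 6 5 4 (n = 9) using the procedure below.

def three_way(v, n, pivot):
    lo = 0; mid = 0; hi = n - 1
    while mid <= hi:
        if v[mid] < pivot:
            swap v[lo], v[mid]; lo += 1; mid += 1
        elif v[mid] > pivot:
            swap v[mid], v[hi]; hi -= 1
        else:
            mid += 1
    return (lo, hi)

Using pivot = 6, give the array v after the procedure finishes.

pivot = 6; lo=0, mid=0, hi=8
v[mid]=13>6: swap v[0],v[8]; hi=7 → 4 12 11 10 8 7 6 5 13
v[mid]=4<6: swap v[0],v[0]; lo=1,mid=1 → 4 12 11 10 8 7 6 5 13
v[mid]=12>6: swap v[1],v[7]; hi=6 → 4 5 11 10 8 7 6 12 13
v[mid]=5<6: swap v[1],v[1]; lo=2,mid=2 → 4 5 11 10 8 7 6 12 13
v[mid]=11>6: swap v[2],v[6]; hi=5 → 4 5 6 10 8 7 11 12 13
v[mid]=6=6: mid=3
v[mid]=10>6: swap v[3],v[5]; hi=4 → 4 5 6 7 8 10 11 12 13
v[mid]=7>6: swap v[3],v[4]; hi=3 → 4 5 6 8 7 10 11 12 13
v[mid]=8>6: swap v[3],v[3]; hi=2 → 4 5 6 8 7 10 11 12 13
end: lo=2, hi=2; v = 4 5 6 8 7 10 11 12 13

4 5 6 8 7 10 11 12 13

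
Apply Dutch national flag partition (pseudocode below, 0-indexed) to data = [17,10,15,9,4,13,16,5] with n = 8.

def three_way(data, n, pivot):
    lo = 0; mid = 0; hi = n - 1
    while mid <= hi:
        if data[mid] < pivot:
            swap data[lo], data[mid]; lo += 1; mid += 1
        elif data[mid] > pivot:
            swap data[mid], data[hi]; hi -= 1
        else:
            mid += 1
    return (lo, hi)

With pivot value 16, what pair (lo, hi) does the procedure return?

pivot = 16; lo=0, mid=0, hi=7
data[mid]=17>16: swap data[0],data[7]; hi=6 → [5,10,15,9,4,13,16,17]
data[mid]=5<16: swap data[0],data[0]; lo=1,mid=1 → [5,10,15,9,4,13,16,17]
data[mid]=10<16: swap data[1],data[1]; lo=2,mid=2 → [5,10,15,9,4,13,16,17]
data[mid]=15<16: swap data[2],data[2]; lo=3,mid=3 → [5,10,15,9,4,13,16,17]
data[mid]=9<16: swap data[3],data[3]; lo=4,mid=4 → [5,10,15,9,4,13,16,17]
data[mid]=4<16: swap data[4],data[4]; lo=5,mid=5 → [5,10,15,9,4,13,16,17]
data[mid]=13<16: swap data[5],data[5]; lo=6,mid=6 → [5,10,15,9,4,13,16,17]
data[mid]=16=16: mid=7
end: lo=6, hi=6; data = [5,10,15,9,4,13,16,17]

(6, 6)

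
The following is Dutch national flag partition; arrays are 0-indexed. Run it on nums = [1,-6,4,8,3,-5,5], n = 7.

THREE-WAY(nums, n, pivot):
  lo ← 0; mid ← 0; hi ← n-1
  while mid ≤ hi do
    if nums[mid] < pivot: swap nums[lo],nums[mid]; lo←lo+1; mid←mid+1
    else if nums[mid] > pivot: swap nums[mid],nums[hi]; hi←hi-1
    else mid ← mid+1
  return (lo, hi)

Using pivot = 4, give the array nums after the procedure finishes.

lo=0 mid=0 hi=6
1<4: swap(0,0), lo=1 mid=1 ⇒ [1,-6,4,8,3,-5,5]
-6<4: swap(1,1), lo=2 mid=2 ⇒ [1,-6,4,8,3,-5,5]
4=4: mid=3
8>4: swap(3,6), hi=5 ⇒ [1,-6,4,5,3,-5,8]
5>4: swap(3,5), hi=4 ⇒ [1,-6,4,-5,3,5,8]
-5<4: swap(2,3), lo=3 mid=4 ⇒ [1,-6,-5,4,3,5,8]
3<4: swap(3,4), lo=4 mid=5 ⇒ [1,-6,-5,3,4,5,8]
done. lo=4 hi=4; nums=[1,-6,-5,3,4,5,8]

[1,-6,-5,3,4,5,8]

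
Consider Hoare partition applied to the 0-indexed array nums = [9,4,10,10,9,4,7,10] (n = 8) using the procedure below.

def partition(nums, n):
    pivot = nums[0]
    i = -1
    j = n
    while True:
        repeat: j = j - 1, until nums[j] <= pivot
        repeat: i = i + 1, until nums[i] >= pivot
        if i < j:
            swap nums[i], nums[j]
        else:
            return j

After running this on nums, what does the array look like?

pivot = nums[0] = 9; i = -1, j = 8
j→6 (nums[6]=7≤9), i→0 (nums[0]=9≥9); i<j, swap → [7,4,10,10,9,4,9,10]
j→5 (nums[5]=4≤9), i→2 (nums[2]=10≥9); i<j, swap → [7,4,4,10,9,10,9,10]
j→4 (nums[4]=9≤9), i→3 (nums[3]=10≥9); i<j, swap → [7,4,4,9,10,10,9,10]
j→3, i→4; i≥j, return j=3. nums = [7,4,4,9,10,10,9,10]

[7,4,4,9,10,10,9,10]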